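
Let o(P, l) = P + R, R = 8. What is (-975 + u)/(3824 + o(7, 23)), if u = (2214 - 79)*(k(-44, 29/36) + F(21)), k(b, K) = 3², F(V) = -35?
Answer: -5135/349 ≈ -14.713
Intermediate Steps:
k(b, K) = 9
u = -55510 (u = (2214 - 79)*(9 - 35) = 2135*(-26) = -55510)
o(P, l) = 8 + P (o(P, l) = P + 8 = 8 + P)
(-975 + u)/(3824 + o(7, 23)) = (-975 - 55510)/(3824 + (8 + 7)) = -56485/(3824 + 15) = -56485/3839 = -56485*1/3839 = -5135/349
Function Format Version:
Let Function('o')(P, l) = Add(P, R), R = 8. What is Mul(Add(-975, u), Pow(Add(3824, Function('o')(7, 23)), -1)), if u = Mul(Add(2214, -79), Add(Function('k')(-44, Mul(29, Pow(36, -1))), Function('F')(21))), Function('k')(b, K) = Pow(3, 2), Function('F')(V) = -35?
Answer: Rational(-5135, 349) ≈ -14.713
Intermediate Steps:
Function('k')(b, K) = 9
u = -55510 (u = Mul(Add(2214, -79), Add(9, -35)) = Mul(2135, -26) = -55510)
Function('o')(P, l) = Add(8, P) (Function('o')(P, l) = Add(P, 8) = Add(8, P))
Mul(Add(-975, u), Pow(Add(3824, Function('o')(7, 23)), -1)) = Mul(Add(-975, -55510), Pow(Add(3824, Add(8, 7)), -1)) = Mul(-56485, Pow(Add(3824, 15), -1)) = Mul(-56485, Pow(3839, -1)) = Mul(-56485, Rational(1, 3839)) = Rational(-5135, 349)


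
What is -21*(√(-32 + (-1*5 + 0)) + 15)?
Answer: -315 - 21*I*√37 ≈ -315.0 - 127.74*I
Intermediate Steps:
-21*(√(-32 + (-1*5 + 0)) + 15) = -21*(√(-32 + (-5 + 0)) + 15) = -21*(√(-32 - 5) + 15) = -21*(√(-37) + 15) = -21*(I*√37 + 15) = -21*(15 + I*√37) = -315 - 21*I*√37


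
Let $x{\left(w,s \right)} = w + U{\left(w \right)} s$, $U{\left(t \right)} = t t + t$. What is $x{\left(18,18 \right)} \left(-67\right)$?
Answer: $-413658$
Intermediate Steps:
$U{\left(t \right)} = t + t^{2}$ ($U{\left(t \right)} = t^{2} + t = t + t^{2}$)
$x{\left(w,s \right)} = w + s w \left(1 + w\right)$ ($x{\left(w,s \right)} = w + w \left(1 + w\right) s = w + s w \left(1 + w\right)$)
$x{\left(18,18 \right)} \left(-67\right) = 18 \left(1 + 18 \left(1 + 18\right)\right) \left(-67\right) = 18 \left(1 + 18 \cdot 19\right) \left(-67\right) = 18 \left(1 + 342\right) \left(-67\right) = 18 \cdot 343 \left(-67\right) = 6174 \left(-67\right) = -413658$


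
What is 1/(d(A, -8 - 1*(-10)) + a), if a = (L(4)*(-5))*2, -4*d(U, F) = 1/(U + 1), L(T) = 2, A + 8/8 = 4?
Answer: -16/321 ≈ -0.049844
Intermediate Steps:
A = 3 (A = -1 + 4 = 3)
d(U, F) = -1/(4*(1 + U)) (d(U, F) = -1/(4*(U + 1)) = -1/(4*(1 + U)))
a = -20 (a = (2*(-5))*2 = -10*2 = -20)
1/(d(A, -8 - 1*(-10)) + a) = 1/(-1/(4 + 4*3) - 20) = 1/(-1/(4 + 12) - 20) = 1/(-1/16 - 20) = 1/(-321/16) = -16/321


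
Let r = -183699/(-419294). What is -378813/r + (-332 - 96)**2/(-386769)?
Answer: -6825789774118726/7894342059 ≈ -8.6464e+5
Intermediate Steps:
r = 183699/419294 (r = -183699*(-1/419294) = 183699/419294 ≈ 0.43812)
-378813/r + (-332 - 96)**2/(-386769) = -378813/183699/419294 + (-332 - 96)**2/(-386769) = -378813*419294/183699 + (-428)**2*(-1/386769) = -52944672674/61233 + 183184*(-1/386769) = -52944672674/61233 - 183184/386769 = -6825789774118726/7894342059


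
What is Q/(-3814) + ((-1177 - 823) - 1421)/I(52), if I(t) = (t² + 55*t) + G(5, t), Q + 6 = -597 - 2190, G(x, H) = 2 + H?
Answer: 660845/5356763 ≈ 0.12337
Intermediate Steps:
Q = -2793 (Q = -6 + (-597 - 2190) = -6 - 2787 = -2793)
I(t) = 2 + t² + 56*t (I(t) = (t² + 55*t) + (2 + t) = 2 + t² + 56*t)
Q/(-3814) + ((-1177 - 823) - 1421)/I(52) = -2793/(-3814) + ((-1177 - 823) - 1421)/(2 + 52² + 56*52) = -2793*(-1/3814) + (-2000 - 1421)/(2 + 2704 + 2912) = 2793/3814 - 3421/5618 = 660845/5356763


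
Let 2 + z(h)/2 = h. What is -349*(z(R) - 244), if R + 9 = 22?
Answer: 77478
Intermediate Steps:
R = 13 (R = -9 + 22 = 13)
z(h) = -4 + 2*h
-349*(z(R) - 244) = -349*((-4 + 2*13) - 244) = -349*((-4 + 26) - 244) = -349*(22 - 244) = -349*(-222) = 77478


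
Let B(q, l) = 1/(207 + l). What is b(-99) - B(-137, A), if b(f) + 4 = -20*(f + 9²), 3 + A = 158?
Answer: 128871/362 ≈ 356.00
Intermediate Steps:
A = 155 (A = -3 + 158 = 155)
b(f) = -1624 - 20*f (b(f) = -4 - 20*(f + 9²) = -4 - 20*(f + 81) = -4 - 20*(81 + f) = -4 + (-1620 - 20*f) = -1624 - 20*f)
b(-99) - B(-137, A) = (-1624 - 20*(-99)) - 1/(207 + 155) = (-1624 + 1980) - 1/362 = 356 - 1*1/362 = 356 - 1/362 = 128871/362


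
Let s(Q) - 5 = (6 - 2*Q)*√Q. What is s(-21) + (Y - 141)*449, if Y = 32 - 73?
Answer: -81713 + 48*I*√21 ≈ -81713.0 + 219.96*I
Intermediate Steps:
Y = -41
s(Q) = 5 + √Q*(6 - 2*Q) (s(Q) = 5 + (6 - 2*Q)*√Q = 5 + √Q*(6 - 2*Q))
s(-21) + (Y - 141)*449 = (5 - (-42)*I*√21 + 6*√(-21)) + (-41 - 141)*449 = (5 - (-42)*I*√21 + 6*(I*√21)) - 182*449 = (5 + 42*I*√21 + 6*I*√21) - 81718 = (5 + 48*I*√21) - 81718 = -81713 + 48*I*√21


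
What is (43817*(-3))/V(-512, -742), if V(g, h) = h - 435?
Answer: 131451/1177 ≈ 111.68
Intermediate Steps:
V(g, h) = -435 + h
(43817*(-3))/V(-512, -742) = (43817*(-3))/(-435 - 742) = -131451/(-1177) = -131451*(-1/1177) = 131451/1177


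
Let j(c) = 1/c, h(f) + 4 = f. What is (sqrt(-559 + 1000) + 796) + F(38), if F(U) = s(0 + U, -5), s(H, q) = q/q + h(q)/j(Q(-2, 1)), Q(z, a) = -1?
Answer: 827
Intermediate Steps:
h(f) = -4 + f
s(H, q) = 5 - q (s(H, q) = q/q + (-4 + q)/(1/(-1)) = 1 + (-4 + q)/(-1) = 1 + (-4 + q)*(-1) = 1 + (4 - q) = 5 - q)
F(U) = 10 (F(U) = 5 - 1*(-5) = 5 + 5 = 10)
(sqrt(-559 + 1000) + 796) + F(38) = (sqrt(-559 + 1000) + 796) + 10 = (sqrt(441) + 796) + 10 = (21 + 796) + 10 = 817 + 10 = 827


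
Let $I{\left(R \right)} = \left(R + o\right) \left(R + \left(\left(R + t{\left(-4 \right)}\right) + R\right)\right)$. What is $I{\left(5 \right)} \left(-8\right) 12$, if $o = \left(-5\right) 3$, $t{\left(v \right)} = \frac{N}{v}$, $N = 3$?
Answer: $13680$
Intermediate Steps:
$t{\left(v \right)} = \frac{3}{v}$
$o = -15$
$I{\left(R \right)} = \left(-15 + R\right) \left(- \frac{3}{4} + 3 R\right)$ ($I{\left(R \right)} = \left(R - 15\right) \left(R + \left(\left(R + \frac{3}{-4}\right) + R\right)\right) = \left(-15 + R\right) \left(R + \left(\left(R + 3 \left(- \frac{1}{4}\right)\right) + R\right)\right) = \left(-15 + R\right) \left(R + \left(\left(R - \frac{3}{4}\right) + R\right)\right) = \left(-15 + R\right) \left(R + \left(\left(- \frac{3}{4} + R\right) + R\right)\right) = \left(-15 + R\right) \left(R + \left(- \frac{3}{4} + 2 R\right)\right) = \left(-15 + R\right) \left(- \frac{3}{4} + 3 R\right)$)
$I{\left(5 \right)} \left(-8\right) 12 = \left(\frac{45}{4} + 3 \cdot 5^{2} - \frac{915}{4}\right) \left(-8\right) 12 = \left(\frac{45}{4} + 3 \cdot 25 - \frac{915}{4}\right) \left(-8\right) 12 = \left(\frac{45}{4} + 75 - \frac{915}{4}\right) \left(-8\right) 12 = \left(- \frac{285}{2}\right) \left(-8\right) 12 = 1140 \cdot 12 = 13680$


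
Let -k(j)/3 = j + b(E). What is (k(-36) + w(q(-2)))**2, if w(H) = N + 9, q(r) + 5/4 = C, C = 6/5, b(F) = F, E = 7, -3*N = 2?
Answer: 81796/9 ≈ 9088.4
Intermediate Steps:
N = -2/3 (N = -1/3*2 = -2/3 ≈ -0.66667)
C = 6/5 (C = 6*(1/5) = 6/5 ≈ 1.2000)
q(r) = -1/20 (q(r) = -5/4 + 6/5 = -1/20)
w(H) = 25/3 (w(H) = -2/3 + 9 = 25/3)
k(j) = -21 - 3*j (k(j) = -3*(j + 7) = -3*(7 + j) = -21 - 3*j)
(k(-36) + w(q(-2)))**2 = ((-21 - 3*(-36)) + 25/3)**2 = ((-21 + 108) + 25/3)**2 = (87 + 25/3)**2 = (286/3)**2 = 81796/9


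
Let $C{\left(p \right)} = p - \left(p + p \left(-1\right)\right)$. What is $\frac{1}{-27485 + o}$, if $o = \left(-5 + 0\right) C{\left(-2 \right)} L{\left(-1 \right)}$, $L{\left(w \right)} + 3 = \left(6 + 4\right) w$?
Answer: $- \frac{1}{27615} \approx -3.6212 \cdot 10^{-5}$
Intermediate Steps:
$C{\left(p \right)} = p$ ($C{\left(p \right)} = p - \left(p - p\right) = p - 0 = p + 0 = p$)
$L{\left(w \right)} = -3 + 10 w$ ($L{\left(w \right)} = -3 + \left(6 + 4\right) w = -3 + 10 w$)
$o = -130$ ($o = \left(-5 + 0\right) \left(-2\right) \left(-3 + 10 \left(-1\right)\right) = \left(-5\right) \left(-2\right) \left(-3 - 10\right) = 10 \left(-13\right) = -130$)
$\frac{1}{-27485 + o} = \frac{1}{-27485 - 130} = \frac{1}{-27615} = - \frac{1}{27615}$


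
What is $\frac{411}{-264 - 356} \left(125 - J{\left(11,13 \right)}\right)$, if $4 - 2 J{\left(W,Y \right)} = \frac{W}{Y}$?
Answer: $- \frac{1318899}{16120} \approx -81.818$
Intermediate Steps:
$J{\left(W,Y \right)} = 2 - \frac{W}{2 Y}$ ($J{\left(W,Y \right)} = 2 - \frac{W \frac{1}{Y}}{2} = 2 - \frac{W}{2 Y}$)
$\frac{411}{-264 - 356} \left(125 - J{\left(11,13 \right)}\right) = \frac{411}{-264 - 356} \left(125 - \left(2 - \frac{11}{2 \cdot 13}\right)\right) = \frac{411}{-264 - 356} \left(125 - \left(2 - \frac{11}{2} \cdot \frac{1}{13}\right)\right) = \frac{411}{-620} \left(125 - \left(2 - \frac{11}{26}\right)\right) = 411 \left(- \frac{1}{620}\right) \left(125 - \frac{41}{26}\right) = - \frac{411 \left(125 - \frac{41}{26}\right)}{620} = \left(- \frac{411}{620}\right) \frac{3209}{26} = - \frac{1318899}{16120}$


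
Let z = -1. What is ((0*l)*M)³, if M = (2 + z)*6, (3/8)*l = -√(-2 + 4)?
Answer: 0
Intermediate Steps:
l = -8*√2/3 (l = 8*(-√(-2 + 4))/3 = 8*(-√2)/3 = -8*√2/3 ≈ -3.7712)
M = 6 (M = (2 - 1)*6 = 1*6 = 6)
((0*l)*M)³ = ((0*(-8*√2/3))*6)³ = (0*6)³ = 0³ = 0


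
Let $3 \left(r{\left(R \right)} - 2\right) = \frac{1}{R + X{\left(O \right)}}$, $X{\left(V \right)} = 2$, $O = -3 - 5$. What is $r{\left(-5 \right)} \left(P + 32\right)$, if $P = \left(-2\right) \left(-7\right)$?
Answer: $\frac{782}{9} \approx 86.889$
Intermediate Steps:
$P = 14$
$O = -8$ ($O = -3 - 5 = -8$)
$r{\left(R \right)} = 2 + \frac{1}{3 \left(2 + R\right)}$ ($r{\left(R \right)} = 2 + \frac{1}{3 \left(R + 2\right)} = 2 + \frac{1}{3 \left(2 + R\right)}$)
$r{\left(-5 \right)} \left(P + 32\right) = \frac{13 + 6 \left(-5\right)}{3 \left(2 - 5\right)} \left(14 + 32\right) = \frac{13 - 30}{3 \left(-3\right)} 46 = \frac{1}{3} \left(- \frac{1}{3}\right) \left(-17\right) 46 = \frac{17}{9} \cdot 46 = \frac{782}{9}$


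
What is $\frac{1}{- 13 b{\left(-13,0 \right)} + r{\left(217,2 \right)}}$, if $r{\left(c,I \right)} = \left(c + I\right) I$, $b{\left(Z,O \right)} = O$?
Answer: $\frac{1}{438} \approx 0.0022831$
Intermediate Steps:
$r{\left(c,I \right)} = I \left(I + c\right)$ ($r{\left(c,I \right)} = \left(I + c\right) I = I \left(I + c\right)$)
$\frac{1}{- 13 b{\left(-13,0 \right)} + r{\left(217,2 \right)}} = \frac{1}{\left(-13\right) 0 + 2 \left(2 + 217\right)} = \frac{1}{0 + 2 \cdot 219} = \frac{1}{0 + 438} = \frac{1}{438}$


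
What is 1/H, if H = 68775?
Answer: 1/68775 ≈ 1.4540e-5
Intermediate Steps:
1/H = 1/68775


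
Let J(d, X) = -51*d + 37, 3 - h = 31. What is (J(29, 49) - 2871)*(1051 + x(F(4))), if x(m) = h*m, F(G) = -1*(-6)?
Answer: -3808379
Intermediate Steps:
h = -28 (h = 3 - 1*31 = 3 - 31 = -28)
J(d, X) = 37 - 51*d
F(G) = 6
x(m) = -28*m
(J(29, 49) - 2871)*(1051 + x(F(4))) = ((37 - 51*29) - 2871)*(1051 - 28*6) = ((37 - 1479) - 2871)*(1051 - 168) = (-1442 - 2871)*883 = -4313*883 = -3808379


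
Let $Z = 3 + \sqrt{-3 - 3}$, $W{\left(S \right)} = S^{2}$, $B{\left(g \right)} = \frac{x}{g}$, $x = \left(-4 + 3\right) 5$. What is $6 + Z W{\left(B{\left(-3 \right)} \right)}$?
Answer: $\frac{43}{3} + \frac{25 i \sqrt{6}}{9} \approx 14.333 + 6.8041 i$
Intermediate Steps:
$x = -5$ ($x = \left(-1\right) 5 = -5$)
$B{\left(g \right)} = - \frac{5}{g}$
$Z = 3 + i \sqrt{6}$ ($Z = 3 + \sqrt{-6} = 3 + i \sqrt{6} \approx 3.0 + 2.4495 i$)
$6 + Z W{\left(B{\left(-3 \right)} \right)} = 6 + \left(3 + i \sqrt{6}\right) \left(- \frac{5}{-3}\right)^{2} = 6 + \left(3 + i \sqrt{6}\right) \left(\left(-5\right) \left(- \frac{1}{3}\right)\right)^{2} = 6 + \left(3 + i \sqrt{6}\right) \left(\frac{5}{3}\right)^{2} = 6 + \left(3 + i \sqrt{6}\right) \frac{25}{9} = 6 + \left(\frac{25}{3} + \frac{25 i \sqrt{6}}{9}\right) = \frac{43}{3} + \frac{25 i \sqrt{6}}{9}$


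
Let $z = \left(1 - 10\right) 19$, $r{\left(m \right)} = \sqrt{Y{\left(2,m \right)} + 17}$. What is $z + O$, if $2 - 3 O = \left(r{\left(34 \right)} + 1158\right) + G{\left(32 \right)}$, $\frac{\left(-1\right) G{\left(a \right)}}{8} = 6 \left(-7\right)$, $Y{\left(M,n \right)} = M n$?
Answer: $- \frac{2005}{3} - \frac{\sqrt{85}}{3} \approx -671.41$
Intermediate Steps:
$r{\left(m \right)} = \sqrt{17 + 2 m}$ ($r{\left(m \right)} = \sqrt{2 m + 17} = \sqrt{17 + 2 m}$)
$G{\left(a \right)} = 336$ ($G{\left(a \right)} = - 8 \cdot 6 \left(-7\right) = \left(-8\right) \left(-42\right) = 336$)
$z = -171$ ($z = \left(-9\right) 19 = -171$)
$O = - \frac{1492}{3} - \frac{\sqrt{85}}{3}$ ($O = \frac{2}{3} - \frac{\left(\sqrt{17 + 2 \cdot 34} + 1158\right) + 336}{3} = \frac{2}{3} - \frac{\left(\sqrt{17 + 68} + 1158\right) + 336}{3} = \frac{2}{3} - \frac{\left(\sqrt{85} + 1158\right) + 336}{3} = \frac{2}{3} - \frac{\left(1158 + \sqrt{85}\right) + 336}{3} = \frac{2}{3} - \frac{1494 + \sqrt{85}}{3} = \frac{2}{3} - \left(498 + \frac{\sqrt{85}}{3}\right) = - \frac{1492}{3} - \frac{\sqrt{85}}{3} \approx -500.41$)
$z + O = -171 - \left(\frac{1492}{3} + \frac{\sqrt{85}}{3}\right) = - \frac{2005}{3} - \frac{\sqrt{85}}{3}$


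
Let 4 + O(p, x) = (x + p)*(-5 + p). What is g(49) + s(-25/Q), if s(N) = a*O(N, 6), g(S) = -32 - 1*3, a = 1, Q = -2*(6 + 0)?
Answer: -9011/144 ≈ -62.576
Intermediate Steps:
Q = -12 (Q = -2*6 = -12)
O(p, x) = -4 + (-5 + p)*(p + x) (O(p, x) = -4 + (x + p)*(-5 + p) = -4 + (p + x)*(-5 + p) = -4 + (-5 + p)*(p + x))
g(S) = -35 (g(S) = -32 - 3 = -35)
s(N) = -34 + N + N² (s(N) = 1*(-4 + N² - 5*N - 5*6 + N*6) = 1*(-4 + N² - 5*N - 30 + 6*N) = 1*(-34 + N + N²) = -34 + N + N²)
g(49) + s(-25/Q) = -35 + (-34 - 25/(-12) + (-25/(-12))²) = -35 + (-34 - 25*(-1/12) + (-25*(-1/12))²) = -35 + (-34 + 25/12 + (25/12)²) = -35 + (-34 + 25/12 + 625/144) = -35 - 3971/144 = -9011/144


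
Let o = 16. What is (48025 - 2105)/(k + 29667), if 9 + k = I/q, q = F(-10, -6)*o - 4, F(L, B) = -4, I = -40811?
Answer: 624512/411511 ≈ 1.5176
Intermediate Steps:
q = -68 (q = -4*16 - 4 = -64 - 4 = -68)
k = 40199/68 (k = -9 - 40811/(-68) = -9 - 40811*(-1/68) = -9 + 40811/68 = 40199/68 ≈ 591.16)
(48025 - 2105)/(k + 29667) = (48025 - 2105)/(40199/68 + 29667) = 45920/(2057555/68) = 45920*(68/2057555) = 624512/411511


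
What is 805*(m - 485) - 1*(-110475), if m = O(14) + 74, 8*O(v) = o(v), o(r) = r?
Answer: -875885/4 ≈ -2.1897e+5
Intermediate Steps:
O(v) = v/8
m = 303/4 (m = (⅛)*14 + 74 = 7/4 + 74 = 303/4 ≈ 75.750)
805*(m - 485) - 1*(-110475) = 805*(303/4 - 485) - 1*(-110475) = 805*(-1637/4) + 110475 = -1317785/4 + 110475 = -875885/4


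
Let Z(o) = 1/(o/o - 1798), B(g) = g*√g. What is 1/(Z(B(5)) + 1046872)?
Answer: 1797/1881228983 ≈ 9.5523e-7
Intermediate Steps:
B(g) = g^(3/2)
Z(o) = -1/1797 (Z(o) = 1/(1 - 1798) = 1/(-1797) = -1/1797)
1/(Z(B(5)) + 1046872) = 1/(-1/1797 + 1046872) = 1/(1881228983/1797) = 1797/1881228983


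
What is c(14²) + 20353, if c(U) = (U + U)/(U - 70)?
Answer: 183205/9 ≈ 20356.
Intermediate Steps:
c(U) = 2*U/(-70 + U) (c(U) = (2*U)/(-70 + U) = 2*U/(-70 + U))
c(14²) + 20353 = 2*14²/(-70 + 14²) + 20353 = 2*196/(-70 + 196) + 20353 = 2*196/126 + 20353 = 2*196*(1/126) + 20353 = 28/9 + 20353 = 183205/9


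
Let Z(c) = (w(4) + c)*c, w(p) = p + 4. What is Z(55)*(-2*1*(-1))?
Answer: 6930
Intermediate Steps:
w(p) = 4 + p
Z(c) = c*(8 + c) (Z(c) = ((4 + 4) + c)*c = (8 + c)*c = c*(8 + c))
Z(55)*(-2*1*(-1)) = (55*(8 + 55))*(-2*1*(-1)) = (55*63)*(-2*(-1)) = 3465*2 = 6930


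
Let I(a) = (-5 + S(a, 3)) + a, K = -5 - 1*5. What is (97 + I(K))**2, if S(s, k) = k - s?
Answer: 9025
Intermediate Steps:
K = -10 (K = -5 - 5 = -10)
I(a) = -2 (I(a) = (-5 + (3 - a)) + a = (-2 - a) + a = -2)
(97 + I(K))**2 = (97 - 2)**2 = 95**2 = 9025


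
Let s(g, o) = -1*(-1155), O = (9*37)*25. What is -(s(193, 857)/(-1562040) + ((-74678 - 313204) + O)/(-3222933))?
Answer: -13092460637/111874450296 ≈ -0.11703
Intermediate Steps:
O = 8325 (O = 333*25 = 8325)
s(g, o) = 1155
-(s(193, 857)/(-1562040) + ((-74678 - 313204) + O)/(-3222933)) = -(1155/(-1562040) + ((-74678 - 313204) + 8325)/(-3222933)) = -(1155*(-1/1562040) + (-387882 + 8325)*(-1/3222933)) = -(-77/104136 - 379557*(-1/3222933)) = -(-77/104136 + 126519/1074311) = -1*13092460637/111874450296 = -13092460637/111874450296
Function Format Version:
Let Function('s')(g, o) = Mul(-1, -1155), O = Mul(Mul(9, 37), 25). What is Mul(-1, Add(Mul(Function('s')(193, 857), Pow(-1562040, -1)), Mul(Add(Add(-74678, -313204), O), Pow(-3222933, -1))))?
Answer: Rational(-13092460637, 111874450296) ≈ -0.11703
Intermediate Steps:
O = 8325 (O = Mul(333, 25) = 8325)
Function('s')(g, o) = 1155
Mul(-1, Add(Mul(Function('s')(193, 857), Pow(-1562040, -1)), Mul(Add(Add(-74678, -313204), O), Pow(-3222933, -1)))) = Mul(-1, Add(Mul(1155, Pow(-1562040, -1)), Mul(Add(Add(-74678, -313204), 8325), Pow(-3222933, -1)))) = Mul(-1, Add(Mul(1155, Rational(-1, 1562040)), Mul(Add(-387882, 8325), Rational(-1, 3222933)))) = Mul(-1, Add(Rational(-77, 104136), Mul(-379557, Rational(-1, 3222933)))) = Mul(-1, Add(Rational(-77, 104136), Rational(126519, 1074311))) = Mul(-1, Rational(13092460637, 111874450296)) = Rational(-13092460637, 111874450296)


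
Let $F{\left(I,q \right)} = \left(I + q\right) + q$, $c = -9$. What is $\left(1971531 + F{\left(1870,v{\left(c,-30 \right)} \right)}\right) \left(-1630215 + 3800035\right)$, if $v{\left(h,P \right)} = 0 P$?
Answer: $4281924957820$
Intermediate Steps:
$v{\left(h,P \right)} = 0$
$F{\left(I,q \right)} = I + 2 q$
$\left(1971531 + F{\left(1870,v{\left(c,-30 \right)} \right)}\right) \left(-1630215 + 3800035\right) = \left(1971531 + \left(1870 + 2 \cdot 0\right)\right) \left(-1630215 + 3800035\right) = \left(1971531 + \left(1870 + 0\right)\right) 2169820 = \left(1971531 + 1870\right) 2169820 = 1973401 \cdot 2169820 = 4281924957820$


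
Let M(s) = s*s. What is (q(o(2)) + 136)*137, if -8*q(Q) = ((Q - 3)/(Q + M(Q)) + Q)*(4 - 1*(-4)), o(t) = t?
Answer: 110285/6 ≈ 18381.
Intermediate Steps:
M(s) = s²
q(Q) = -Q - (-3 + Q)/(Q + Q²) (q(Q) = -((Q - 3)/(Q + Q²) + Q)*(4 - 1*(-4))/8 = -((-3 + Q)/(Q + Q²) + Q)*(4 + 4)/8 = -((-3 + Q)/(Q + Q²) + Q)*8/8 = -(Q + (-3 + Q)/(Q + Q²))*8/8 = -(8*Q + 8*(-3 + Q)/(Q + Q²))/8 = -Q - (-3 + Q)/(Q + Q²))
(q(o(2)) + 136)*137 = ((3 - 1*2 - 1*2² - 1*2³)/(2*(1 + 2)) + 136)*137 = ((½)*(3 - 2 - 1*4 - 1*8)/3 + 136)*137 = ((½)*(⅓)*(3 - 2 - 4 - 8) + 136)*137 = ((½)*(⅓)*(-11) + 136)*137 = (-11/6 + 136)*137 = (805/6)*137 = 110285/6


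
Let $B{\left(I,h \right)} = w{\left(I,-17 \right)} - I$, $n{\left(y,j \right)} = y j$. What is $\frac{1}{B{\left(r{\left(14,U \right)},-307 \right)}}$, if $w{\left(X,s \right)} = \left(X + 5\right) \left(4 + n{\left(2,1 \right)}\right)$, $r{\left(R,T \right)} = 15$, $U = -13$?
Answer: $\frac{1}{105} \approx 0.0095238$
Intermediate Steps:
$n{\left(y,j \right)} = j y$
$w{\left(X,s \right)} = 30 + 6 X$ ($w{\left(X,s \right)} = \left(X + 5\right) \left(4 + 1 \cdot 2\right) = \left(5 + X\right) \left(4 + 2\right) = \left(5 + X\right) 6 = 30 + 6 X$)
$B{\left(I,h \right)} = 30 + 5 I$ ($B{\left(I,h \right)} = \left(30 + 6 I\right) - I = 30 + 5 I$)
$\frac{1}{B{\left(r{\left(14,U \right)},-307 \right)}} = \frac{1}{30 + 5 \cdot 15} = \frac{1}{30 + 75} = \frac{1}{105}$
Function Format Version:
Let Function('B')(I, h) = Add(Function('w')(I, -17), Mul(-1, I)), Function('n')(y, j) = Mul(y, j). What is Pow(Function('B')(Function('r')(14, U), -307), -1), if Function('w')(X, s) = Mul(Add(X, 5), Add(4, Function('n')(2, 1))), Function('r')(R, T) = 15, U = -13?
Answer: Rational(1, 105) ≈ 0.0095238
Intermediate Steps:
Function('n')(y, j) = Mul(j, y)
Function('w')(X, s) = Add(30, Mul(6, X)) (Function('w')(X, s) = Mul(Add(X, 5), Add(4, Mul(1, 2))) = Mul(Add(5, X), Add(4, 2)) = Mul(Add(5, X), 6) = Add(30, Mul(6, X)))
Function('B')(I, h) = Add(30, Mul(5, I)) (Function('B')(I, h) = Add(Add(30, Mul(6, I)), Mul(-1, I)) = Add(30, Mul(5, I)))
Pow(Function('B')(Function('r')(14, U), -307), -1) = Pow(Add(30, Mul(5, 15)), -1) = Pow(Add(30, 75), -1) = Pow(105, -1) = Rational(1, 105)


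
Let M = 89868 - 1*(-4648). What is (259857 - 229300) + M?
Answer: 125073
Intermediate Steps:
M = 94516 (M = 89868 + 4648 = 94516)
(259857 - 229300) + M = (259857 - 229300) + 94516 = 30557 + 94516 = 125073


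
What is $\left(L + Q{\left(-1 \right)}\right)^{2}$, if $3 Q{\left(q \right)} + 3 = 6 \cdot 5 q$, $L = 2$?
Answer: $81$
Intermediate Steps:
$Q{\left(q \right)} = -1 + 10 q$ ($Q{\left(q \right)} = -1 + \frac{6 \cdot 5 q}{3} = -1 + \frac{30 q}{3} = -1 + 10 q$)
$\left(L + Q{\left(-1 \right)}\right)^{2} = \left(2 + \left(-1 + 10 \left(-1\right)\right)\right)^{2} = \left(2 - 11\right)^{2} = \left(-9\right)^{2} = 81$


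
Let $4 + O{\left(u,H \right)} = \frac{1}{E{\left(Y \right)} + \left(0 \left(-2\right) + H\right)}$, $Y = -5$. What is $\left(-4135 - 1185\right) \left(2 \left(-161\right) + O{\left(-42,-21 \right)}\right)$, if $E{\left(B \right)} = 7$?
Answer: $1734700$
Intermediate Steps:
$O{\left(u,H \right)} = -4 + \frac{1}{7 + H}$ ($O{\left(u,H \right)} = -4 + \frac{1}{7 + \left(0 \left(-2\right) + H\right)} = -4 + \frac{1}{7 + \left(0 + H\right)} = -4 + \frac{1}{7 + H}$)
$\left(-4135 - 1185\right) \left(2 \left(-161\right) + O{\left(-42,-21 \right)}\right) = \left(-4135 - 1185\right) \left(2 \left(-161\right) + \frac{-27 - -84}{7 - 21}\right) = - 5320 \left(-322 + \frac{-27 + 84}{-14}\right) = - 5320 \left(-322 - \frac{57}{14}\right) = \left(-5320\right) \left(- \frac{4565}{14}\right) = 1734700$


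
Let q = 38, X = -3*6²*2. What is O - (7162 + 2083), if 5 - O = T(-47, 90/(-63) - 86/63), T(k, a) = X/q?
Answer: -175452/19 ≈ -9234.3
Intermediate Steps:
X = -216 (X = -3*36*2 = -108*2 = -216)
T(k, a) = -108/19 (T(k, a) = -216/38 = -216*1/38 = -108/19)
O = 203/19 (O = 5 - 1*(-108/19) = 5 + 108/19 = 203/19 ≈ 10.684)
O - (7162 + 2083) = 203/19 - (7162 + 2083) = 203/19 - 1*9245 = 203/19 - 9245 = -175452/19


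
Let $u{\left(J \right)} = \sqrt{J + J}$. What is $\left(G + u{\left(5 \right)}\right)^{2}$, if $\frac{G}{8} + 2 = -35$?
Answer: $\left(296 - \sqrt{10}\right)^{2} \approx 85754.0$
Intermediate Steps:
$G = -296$ ($G = -16 + 8 \left(-35\right) = -16 - 280 = -296$)
$u{\left(J \right)} = \sqrt{2} \sqrt{J}$ ($u{\left(J \right)} = \sqrt{2 J} = \sqrt{2} \sqrt{J}$)
$\left(G + u{\left(5 \right)}\right)^{2} = \left(-296 + \sqrt{2} \sqrt{5}\right)^{2} = \left(-296 + \sqrt{10}\right)^{2}$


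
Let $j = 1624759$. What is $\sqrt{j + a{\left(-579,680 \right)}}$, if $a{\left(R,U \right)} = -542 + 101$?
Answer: $\sqrt{1624318} \approx 1274.5$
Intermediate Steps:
$a{\left(R,U \right)} = -441$
$\sqrt{j + a{\left(-579,680 \right)}} = \sqrt{1624759 - 441} = \sqrt{1624318}$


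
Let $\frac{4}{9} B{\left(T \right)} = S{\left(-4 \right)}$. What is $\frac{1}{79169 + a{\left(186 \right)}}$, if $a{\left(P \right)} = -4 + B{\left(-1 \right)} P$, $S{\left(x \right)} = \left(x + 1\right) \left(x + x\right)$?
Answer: $\frac{1}{89209} \approx 1.121 \cdot 10^{-5}$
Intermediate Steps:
$S{\left(x \right)} = 2 x \left(1 + x\right)$ ($S{\left(x \right)} = \left(1 + x\right) 2 x = 2 x \left(1 + x\right)$)
$B{\left(T \right)} = 54$ ($B{\left(T \right)} = \frac{9 \cdot 2 \left(-4\right) \left(1 - 4\right)}{4} = \frac{9 \cdot 2 \left(-4\right) \left(-3\right)}{4} = \frac{9}{4} \cdot 24 = 54$)
$a{\left(P \right)} = -4 + 54 P$
$\frac{1}{79169 + a{\left(186 \right)}} = \frac{1}{79169 + \left(-4 + 54 \cdot 186\right)} = \frac{1}{79169 + \left(-4 + 10044\right)} = \frac{1}{79169 + 10040} = \frac{1}{89209}$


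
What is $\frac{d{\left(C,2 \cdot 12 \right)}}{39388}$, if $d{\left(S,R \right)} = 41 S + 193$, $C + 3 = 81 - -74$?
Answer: $\frac{6425}{39388} \approx 0.16312$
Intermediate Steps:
$C = 152$ ($C = -3 + \left(81 - -74\right) = -3 + \left(81 + 74\right) = -3 + 155 = 152$)
$d{\left(S,R \right)} = 193 + 41 S$
$\frac{d{\left(C,2 \cdot 12 \right)}}{39388} = \frac{193 + 41 \cdot 152}{39388} = \left(193 + 6232\right) \frac{1}{39388} = 6425 \cdot \frac{1}{39388} = \frac{6425}{39388}$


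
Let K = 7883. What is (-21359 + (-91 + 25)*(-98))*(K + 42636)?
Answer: -752278429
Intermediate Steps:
(-21359 + (-91 + 25)*(-98))*(K + 42636) = (-21359 + (-91 + 25)*(-98))*(7883 + 42636) = (-21359 - 66*(-98))*50519 = (-21359 + 6468)*50519 = -14891*50519 = -752278429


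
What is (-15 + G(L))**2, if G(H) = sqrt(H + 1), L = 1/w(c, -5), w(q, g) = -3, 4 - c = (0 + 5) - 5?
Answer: (45 - sqrt(6))**2/9 ≈ 201.17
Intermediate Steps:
c = 4 (c = 4 - ((0 + 5) - 5) = 4 - (5 - 5) = 4 - 1*0 = 4 + 0 = 4)
L = -1/3 (L = 1/(-3) = -1/3 ≈ -0.33333)
G(H) = sqrt(1 + H)
(-15 + G(L))**2 = (-15 + sqrt(1 - 1/3))**2 = (-15 + sqrt(2/3))**2 = (-15 + sqrt(6)/3)**2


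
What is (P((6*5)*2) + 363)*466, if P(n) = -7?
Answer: 165896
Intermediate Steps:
(P((6*5)*2) + 363)*466 = (-7 + 363)*466 = 356*466 = 165896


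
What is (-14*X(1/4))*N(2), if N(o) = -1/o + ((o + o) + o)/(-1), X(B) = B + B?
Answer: 91/2 ≈ 45.500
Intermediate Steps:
X(B) = 2*B
N(o) = -1/o - 3*o (N(o) = -1/o + (2*o + o)*(-1) = -1/o + (3*o)*(-1) = -1/o - 3*o)
(-14*X(1/4))*N(2) = (-28/4)*(-1/2 - 3*2) = (-28/4)*(-1*½ - 6) = (-14*½)*(-½ - 6) = -7*(-13/2) = 91/2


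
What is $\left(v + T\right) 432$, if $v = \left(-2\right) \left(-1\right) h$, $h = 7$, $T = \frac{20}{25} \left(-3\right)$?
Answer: $\frac{25056}{5} \approx 5011.2$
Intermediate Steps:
$T = - \frac{12}{5}$ ($T = 20 \cdot \frac{1}{25} \left(-3\right) = \frac{4}{5} \left(-3\right) = - \frac{12}{5} \approx -2.4$)
$v = 14$ ($v = \left(-2\right) \left(-1\right) 7 = 2 \cdot 7 = 14$)
$\left(v + T\right) 432 = \left(14 - \frac{12}{5}\right) 432 = \frac{58}{5} \cdot 432 = \frac{25056}{5}$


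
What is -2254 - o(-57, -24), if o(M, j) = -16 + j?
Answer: -2214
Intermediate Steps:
-2254 - o(-57, -24) = -2254 - (-16 - 24) = -2254 - 1*(-40) = -2254 + 40 = -2214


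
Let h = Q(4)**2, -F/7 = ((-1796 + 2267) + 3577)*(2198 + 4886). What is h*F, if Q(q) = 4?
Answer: -3211715584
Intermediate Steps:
F = -200732224 (F = -7*((-1796 + 2267) + 3577)*(2198 + 4886) = -7*(471 + 3577)*7084 = -28336*7084 = -7*28676032 = -200732224)
h = 16 (h = 4**2 = 16)
h*F = 16*(-200732224) = -3211715584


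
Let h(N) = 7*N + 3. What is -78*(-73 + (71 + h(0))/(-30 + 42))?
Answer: 5213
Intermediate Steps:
h(N) = 3 + 7*N
-78*(-73 + (71 + h(0))/(-30 + 42)) = -78*(-73 + (71 + (3 + 7*0))/(-30 + 42)) = -78*(-73 + (71 + (3 + 0))/12) = -78*(-73 + (71 + 3)*(1/12)) = -78*(-73 + 74*(1/12)) = -78*(-73 + 37/6) = -78*(-401/6) = 5213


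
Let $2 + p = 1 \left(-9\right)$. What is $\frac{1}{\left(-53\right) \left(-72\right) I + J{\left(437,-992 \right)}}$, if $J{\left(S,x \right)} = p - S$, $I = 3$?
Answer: $\frac{1}{11000} \approx 9.0909 \cdot 10^{-5}$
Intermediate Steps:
$p = -11$ ($p = -2 + 1 \left(-9\right) = -2 - 9 = -11$)
$J{\left(S,x \right)} = -11 - S$
$\frac{1}{\left(-53\right) \left(-72\right) I + J{\left(437,-992 \right)}} = \frac{1}{\left(-53\right) \left(-72\right) 3 - 448} = \frac{1}{3816 \cdot 3 - 448} = \frac{1}{11448 - 448} = \frac{1}{11000}$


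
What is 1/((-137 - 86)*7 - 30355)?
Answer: -1/31916 ≈ -3.1332e-5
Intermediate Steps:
1/((-137 - 86)*7 - 30355) = 1/(-223*7 - 30355) = 1/(-1561 - 30355) = 1/(-31916) = -1/31916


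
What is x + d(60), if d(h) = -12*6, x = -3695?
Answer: -3767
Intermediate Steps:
d(h) = -72
x + d(60) = -3695 - 72 = -3767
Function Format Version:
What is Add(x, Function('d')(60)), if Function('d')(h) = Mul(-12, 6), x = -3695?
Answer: -3767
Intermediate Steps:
Function('d')(h) = -72
Add(x, Function('d')(60)) = Add(-3695, -72) = -3767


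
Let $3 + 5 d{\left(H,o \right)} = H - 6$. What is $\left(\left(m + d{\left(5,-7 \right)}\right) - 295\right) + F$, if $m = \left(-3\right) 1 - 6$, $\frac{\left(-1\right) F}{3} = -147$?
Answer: $\frac{681}{5} \approx 136.2$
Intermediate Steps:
$F = 441$ ($F = \left(-3\right) \left(-147\right) = 441$)
$m = -9$ ($m = -3 - 6 = -9$)
$d{\left(H,o \right)} = - \frac{9}{5} + \frac{H}{5}$ ($d{\left(H,o \right)} = - \frac{3}{5} + \frac{H - 6}{5} = - \frac{3}{5} + \frac{-6 + H}{5} = - \frac{3}{5} + \left(- \frac{6}{5} + \frac{H}{5}\right) = - \frac{9}{5} + \frac{H}{5}$)
$\left(\left(m + d{\left(5,-7 \right)}\right) - 295\right) + F = \left(\left(-9 + \left(- \frac{9}{5} + \frac{1}{5} \cdot 5\right)\right) - 295\right) + 441 = \left(\left(-9 + \left(- \frac{9}{5} + 1\right)\right) - 295\right) + 441 = \left(\left(-9 - \frac{4}{5}\right) - 295\right) + 441 = \left(- \frac{49}{5} - 295\right) + 441 = - \frac{1524}{5} + 441 = \frac{681}{5}$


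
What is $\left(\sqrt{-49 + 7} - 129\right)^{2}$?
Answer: $\left(129 - i \sqrt{42}\right)^{2} \approx 16599.0 - 1672.0 i$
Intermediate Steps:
$\left(\sqrt{-49 + 7} - 129\right)^{2} = \left(\sqrt{-42} - 129\right)^{2} = \left(i \sqrt{42} - 129\right)^{2} = \left(-129 + i \sqrt{42}\right)^{2}$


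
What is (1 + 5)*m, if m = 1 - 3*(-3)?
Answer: 60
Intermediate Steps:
m = 10 (m = 1 + 9 = 10)
(1 + 5)*m = (1 + 5)*10 = 6*10 = 60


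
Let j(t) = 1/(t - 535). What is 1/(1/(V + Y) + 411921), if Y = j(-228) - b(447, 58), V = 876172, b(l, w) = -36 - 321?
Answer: 668791626/275489315374309 ≈ 2.4276e-6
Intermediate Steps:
b(l, w) = -357
j(t) = 1/(-535 + t)
Y = 272390/763 (Y = 1/(-535 - 228) - 1*(-357) = 1/(-763) + 357 = -1/763 + 357 = 272390/763 ≈ 357.00)
1/(1/(V + Y) + 411921) = 1/(1/(876172 + 272390/763) + 411921) = 1/(1/(668791626/763) + 411921) = 1/(763/668791626 + 411921) = 1/(275489315374309/668791626) = 668791626/275489315374309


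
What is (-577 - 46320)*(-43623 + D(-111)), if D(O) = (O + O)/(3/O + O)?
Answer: 4201855598895/2054 ≈ 2.0457e+9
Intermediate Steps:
D(O) = 2*O/(O + 3/O) (D(O) = (2*O)/(O + 3/O) = 2*O/(O + 3/O))
(-577 - 46320)*(-43623 + D(-111)) = (-577 - 46320)*(-43623 + 2*(-111)²/(3 + (-111)²)) = -46897*(-43623 + 2*12321/(3 + 12321)) = -46897*(-43623 + 2*12321/12324) = -46897*(-43623 + 2*12321*(1/12324)) = -46897*(-43623 + 4107/2054) = -46897*(-89597535/2054) = 4201855598895/2054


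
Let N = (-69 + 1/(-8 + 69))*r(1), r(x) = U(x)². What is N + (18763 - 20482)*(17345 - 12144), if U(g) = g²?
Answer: -545375867/61 ≈ -8.9406e+6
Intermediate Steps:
r(x) = x⁴ (r(x) = (x²)² = x⁴)
N = -4208/61 (N = (-69 + 1/(-8 + 69))*1⁴ = (-69 + 1/61)*1 = -4208/61*1 = -4208/61 ≈ -68.984)
N + (18763 - 20482)*(17345 - 12144) = -4208/61 + (18763 - 20482)*(17345 - 12144) = -4208/61 - 1719*5201 = -4208/61 - 8940519 = -545375867/61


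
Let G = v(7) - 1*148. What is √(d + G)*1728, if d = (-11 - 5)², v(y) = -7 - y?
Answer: 1728*√94 ≈ 16754.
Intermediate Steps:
G = -162 (G = (-7 - 1*7) - 1*148 = (-7 - 7) - 148 = -14 - 148 = -162)
d = 256 (d = (-16)² = 256)
√(d + G)*1728 = √(256 - 162)*1728 = √94*1728 = 1728*√94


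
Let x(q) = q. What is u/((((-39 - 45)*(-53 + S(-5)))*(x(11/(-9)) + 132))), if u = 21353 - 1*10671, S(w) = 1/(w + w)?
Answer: 3815/208329 ≈ 0.018312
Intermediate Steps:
S(w) = 1/(2*w)
u = 10682 (u = 21353 - 10671 = 10682)
u/((((-39 - 45)*(-53 + S(-5)))*(x(11/(-9)) + 132))) = 10682/((((-39 - 45)*(-53 + (½)/(-5)))*(11/(-9) + 132))) = 10682/(((-84*(-53 + (½)*(-⅕)))*(11*(-⅑) + 132))) = 10682/(((-84*(-53 - ⅒))*(-11/9 + 132))) = 10682/((-84*(-531/10)*(1177/9))) = 10682/(((22302/5)*(1177/9))) = 10682/(2916606/5) = 10682*(5/2916606) = 3815/208329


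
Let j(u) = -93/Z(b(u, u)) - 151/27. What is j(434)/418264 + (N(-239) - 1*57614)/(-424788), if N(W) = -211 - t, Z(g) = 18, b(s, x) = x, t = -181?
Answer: 316257371/2330993808 ≈ 0.13567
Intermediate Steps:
j(u) = -581/54 (j(u) = -93/18 - 151/27 = -93*1/18 - 151*1/27 = -31/6 - 151/27 = -581/54)
N(W) = -30 (N(W) = -211 - 1*(-181) = -211 + 181 = -30)
j(434)/418264 + (N(-239) - 1*57614)/(-424788) = -581/54/418264 + (-30 - 1*57614)/(-424788) = -581/54*1/418264 + (-30 - 57614)*(-1/424788) = -83/3226608 - 57644*(-1/424788) = -83/3226608 + 14411/106197 = 316257371/2330993808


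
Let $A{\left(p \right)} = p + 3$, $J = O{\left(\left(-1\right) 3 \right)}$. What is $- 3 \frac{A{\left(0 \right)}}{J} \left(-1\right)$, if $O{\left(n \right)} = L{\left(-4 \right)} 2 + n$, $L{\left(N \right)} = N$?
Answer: $- \frac{9}{11} \approx -0.81818$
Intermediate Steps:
$O{\left(n \right)} = -8 + n$ ($O{\left(n \right)} = \left(-4\right) 2 + n = -8 + n$)
$J = -11$ ($J = -8 - 3 = -11$)
$A{\left(p \right)} = 3 + p$
$- 3 \frac{A{\left(0 \right)}}{J} \left(-1\right) = - 3 \frac{3 + 0}{-11} \left(-1\right) = - 3 \cdot 3 \left(- \frac{1}{11}\right) \left(-1\right) = \left(-3\right) \left(- \frac{3}{11}\right) \left(-1\right) = \frac{9}{11} \left(-1\right) = - \frac{9}{11}$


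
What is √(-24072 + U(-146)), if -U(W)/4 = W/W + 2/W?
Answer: 2*I*√32075178/73 ≈ 155.16*I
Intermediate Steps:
U(W) = -4 - 8/W (U(W) = -4*(W/W + 2/W) = -4*(1 + 2/W) = -4 - 8/W)
√(-24072 + U(-146)) = √(-24072 + (-4 - 8/(-146))) = √(-24072 + (-4 - 8*(-1/146))) = √(-24072 + (-4 + 4/73)) = √(-24072 - 288/73) = √(-1757544/73) = 2*I*√32075178/73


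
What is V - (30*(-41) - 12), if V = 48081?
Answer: 49323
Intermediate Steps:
V - (30*(-41) - 12) = 48081 - (30*(-41) - 12) = 48081 - (-1230 - 12) = 48081 - 1*(-1242) = 48081 + 1242 = 49323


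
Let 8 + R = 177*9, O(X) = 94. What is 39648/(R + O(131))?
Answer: 39648/1679 ≈ 23.614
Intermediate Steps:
R = 1585 (R = -8 + 177*9 = -8 + 1593 = 1585)
39648/(R + O(131)) = 39648/(1585 + 94) = 39648/1679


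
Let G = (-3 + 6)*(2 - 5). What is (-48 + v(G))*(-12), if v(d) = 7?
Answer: 492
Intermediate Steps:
G = -9 (G = 3*(-3) = -9)
(-48 + v(G))*(-12) = (-48 + 7)*(-12) = -41*(-12) = 492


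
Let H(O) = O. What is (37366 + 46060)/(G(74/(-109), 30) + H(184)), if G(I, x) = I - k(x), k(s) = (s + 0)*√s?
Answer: 6489464221/2803333 + 1061983185*√30/2803333 ≈ 4389.8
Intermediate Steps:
k(s) = s^(3/2) (k(s) = s*√s = s^(3/2))
G(I, x) = I - x^(3/2)
(37366 + 46060)/(G(74/(-109), 30) + H(184)) = (37366 + 46060)/((74/(-109) - 30^(3/2)) + 184) = 83426/((74*(-1/109) - 30*√30) + 184) = 83426/((-74/109 - 30*√30) + 184) = 83426/(19982/109 - 30*√30)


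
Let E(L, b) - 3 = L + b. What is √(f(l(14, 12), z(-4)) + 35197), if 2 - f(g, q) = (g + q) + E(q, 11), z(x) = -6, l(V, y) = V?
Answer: √35183 ≈ 187.57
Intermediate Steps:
E(L, b) = 3 + L + b (E(L, b) = 3 + (L + b) = 3 + L + b)
f(g, q) = -12 - g - 2*q (f(g, q) = 2 - ((g + q) + (3 + q + 11)) = 2 - ((g + q) + (14 + q)) = 2 - (14 + g + 2*q) = 2 + (-14 - g - 2*q) = -12 - g - 2*q)
√(f(l(14, 12), z(-4)) + 35197) = √((-12 - 1*14 - 2*(-6)) + 35197) = √((-12 - 14 + 12) + 35197) = √(-14 + 35197) = √35183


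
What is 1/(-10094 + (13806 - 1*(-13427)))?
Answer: 1/17139 ≈ 5.8346e-5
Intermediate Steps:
1/(-10094 + (13806 - 1*(-13427))) = 1/(-10094 + (13806 + 13427)) = 1/(-10094 + 27233) = 1/17139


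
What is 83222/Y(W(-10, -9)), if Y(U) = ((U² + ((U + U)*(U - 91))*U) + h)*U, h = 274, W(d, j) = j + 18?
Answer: -83222/116361 ≈ -0.71521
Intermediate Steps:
W(d, j) = 18 + j
Y(U) = U*(274 + U² + 2*U²*(-91 + U)) (Y(U) = ((U² + ((U + U)*(U - 91))*U) + 274)*U = ((U² + ((2*U)*(-91 + U))*U) + 274)*U = ((U² + (2*U*(-91 + U))*U) + 274)*U = ((U² + 2*U²*(-91 + U)) + 274)*U = (274 + U² + 2*U²*(-91 + U))*U = U*(274 + U² + 2*U²*(-91 + U)))
83222/Y(W(-10, -9)) = 83222/(((18 - 9)*(274 - 181*(18 - 9)² + 2*(18 - 9)³))) = 83222/((9*(274 - 181*9² + 2*9³))) = 83222/((9*(274 - 181*81 + 2*729))) = 83222/((9*(274 - 14661 + 1458))) = 83222/((9*(-12929))) = 83222/(-116361) = 83222*(-1/116361) = -83222/116361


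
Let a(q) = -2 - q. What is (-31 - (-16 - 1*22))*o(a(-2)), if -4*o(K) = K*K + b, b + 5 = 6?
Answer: -7/4 ≈ -1.7500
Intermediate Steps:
b = 1 (b = -5 + 6 = 1)
o(K) = -¼ - K²/4 (o(K) = -(K*K + 1)/4 = -(K² + 1)/4 = -(1 + K²)/4 = -¼ - K²/4)
(-31 - (-16 - 1*22))*o(a(-2)) = (-31 - (-16 - 1*22))*(-¼ - (-2 - 1*(-2))²/4) = (-31 - (-16 - 22))*(-¼ - (-2 + 2)²/4) = (-31 - 1*(-38))*(-¼ - ¼*0²) = (-31 + 38)*(-¼ - ¼*0) = 7*(-¼ + 0) = 7*(-¼) = -7/4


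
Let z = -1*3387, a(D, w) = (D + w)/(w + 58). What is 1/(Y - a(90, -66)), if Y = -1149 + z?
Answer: -1/4533 ≈ -0.00022060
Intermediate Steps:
a(D, w) = (D + w)/(58 + w)
z = -3387
Y = -4536 (Y = -1149 - 3387 = -4536)
1/(Y - a(90, -66)) = 1/(-4536 - (90 - 66)/(58 - 66)) = 1/(-4536 - 24/(-8)) = 1/(-4536 - (-1)*24/8) = 1/(-4536 - 1*(-3)) = 1/(-4536 + 3) = 1/(-4533) = -1/4533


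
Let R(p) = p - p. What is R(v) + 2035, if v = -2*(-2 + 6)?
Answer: 2035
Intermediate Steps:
v = -8 (v = -2*4 = -8)
R(p) = 0
R(v) + 2035 = 0 + 2035 = 2035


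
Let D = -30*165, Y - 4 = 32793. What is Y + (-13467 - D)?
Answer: 24280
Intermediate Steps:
Y = 32797 (Y = 4 + 32793 = 32797)
D = -4950
Y + (-13467 - D) = 32797 + (-13467 - 1*(-4950)) = 32797 + (-13467 + 4950) = 32797 - 8517 = 24280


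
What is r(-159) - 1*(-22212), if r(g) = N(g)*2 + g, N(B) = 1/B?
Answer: 3506425/159 ≈ 22053.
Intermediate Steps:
N(B) = 1/B
r(g) = g + 2/g (r(g) = 2/g + g = g + 2/g)
r(-159) - 1*(-22212) = (-159 + 2/(-159)) - 1*(-22212) = (-159 + 2*(-1/159)) + 22212 = (-159 - 2/159) + 22212 = -25283/159 + 22212 = 3506425/159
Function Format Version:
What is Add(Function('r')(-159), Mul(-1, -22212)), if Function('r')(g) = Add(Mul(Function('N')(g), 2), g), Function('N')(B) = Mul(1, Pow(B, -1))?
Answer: Rational(3506425, 159) ≈ 22053.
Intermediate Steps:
Function('N')(B) = Pow(B, -1)
Function('r')(g) = Add(g, Mul(2, Pow(g, -1))) (Function('r')(g) = Add(Mul(Pow(g, -1), 2), g) = Add(Mul(2, Pow(g, -1)), g) = Add(g, Mul(2, Pow(g, -1))))
Add(Function('r')(-159), Mul(-1, -22212)) = Add(Add(-159, Mul(2, Pow(-159, -1))), Mul(-1, -22212)) = Add(Add(-159, Mul(2, Rational(-1, 159))), 22212) = Add(Add(-159, Rational(-2, 159)), 22212) = Add(Rational(-25283, 159), 22212) = Rational(3506425, 159)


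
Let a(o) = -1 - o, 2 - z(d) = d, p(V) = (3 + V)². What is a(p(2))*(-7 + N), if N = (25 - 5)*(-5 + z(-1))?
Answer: 1222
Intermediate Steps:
z(d) = 2 - d
N = -40 (N = (25 - 5)*(-5 + (2 - 1*(-1))) = 20*(-5 + (2 + 1)) = 20*(-5 + 3) = 20*(-2) = -40)
a(p(2))*(-7 + N) = (-1 - (3 + 2)²)*(-7 - 40) = (-1 - 1*5²)*(-47) = (-1 - 1*25)*(-47) = (-1 - 25)*(-47) = -26*(-47) = 1222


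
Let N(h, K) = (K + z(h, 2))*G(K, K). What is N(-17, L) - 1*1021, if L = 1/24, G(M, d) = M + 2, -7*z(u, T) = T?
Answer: -588383/576 ≈ -1021.5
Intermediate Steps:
z(u, T) = -T/7
G(M, d) = 2 + M
L = 1/24 ≈ 0.041667
N(h, K) = (2 + K)*(-2/7 + K) (N(h, K) = (K - ⅐*2)*(2 + K) = (K - 2/7)*(2 + K) = (-2/7 + K)*(2 + K) = (2 + K)*(-2/7 + K))
N(-17, L) - 1*1021 = (-2 + 7*(1/24))*(2 + 1/24)/7 - 1*1021 = (⅐)*(-2 + 7/24)*(49/24) - 1021 = (⅐)*(-41/24)*(49/24) - 1021 = -287/576 - 1021 = -588383/576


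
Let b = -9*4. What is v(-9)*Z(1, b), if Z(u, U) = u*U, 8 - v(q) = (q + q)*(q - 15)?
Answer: 15264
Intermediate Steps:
b = -36 (b = -3*3*4 = -9*4 = -36)
v(q) = 8 - 2*q*(-15 + q) (v(q) = 8 - (q + q)*(q - 15) = 8 - 2*q*(-15 + q))
Z(u, U) = U*u
v(-9)*Z(1, b) = (8 - 2*(-9)² + 30*(-9))*(-36*1) = (8 - 2*81 - 270)*(-36) = (8 - 162 - 270)*(-36) = -424*(-36) = 15264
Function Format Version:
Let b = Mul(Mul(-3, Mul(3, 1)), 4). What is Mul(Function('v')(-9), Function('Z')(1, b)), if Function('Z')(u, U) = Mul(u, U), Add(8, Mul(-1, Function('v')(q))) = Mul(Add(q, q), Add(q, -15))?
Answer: 15264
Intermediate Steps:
b = -36 (b = Mul(Mul(-3, 3), 4) = Mul(-9, 4) = -36)
Function('v')(q) = Add(8, Mul(-2, q, Add(-15, q))) (Function('v')(q) = Add(8, Mul(-1, Mul(Add(q, q), Add(q, -15)))) = Add(8, Mul(-1, Mul(Mul(2, q), Add(-15, q)))) = Add(8, Mul(-1, Mul(2, q, Add(-15, q)))) = Add(8, Mul(-2, q, Add(-15, q))))
Function('Z')(u, U) = Mul(U, u)
Mul(Function('v')(-9), Function('Z')(1, b)) = Mul(Add(8, Mul(-2, Pow(-9, 2)), Mul(30, -9)), Mul(-36, 1)) = Mul(Add(8, Mul(-2, 81), -270), -36) = Mul(Add(8, -162, -270), -36) = Mul(-424, -36) = 15264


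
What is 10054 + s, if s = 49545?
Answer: 59599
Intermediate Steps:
10054 + s = 10054 + 49545 = 59599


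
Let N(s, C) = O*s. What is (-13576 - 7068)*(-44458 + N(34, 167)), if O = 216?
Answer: 766181416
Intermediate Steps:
N(s, C) = 216*s
(-13576 - 7068)*(-44458 + N(34, 167)) = (-13576 - 7068)*(-44458 + 216*34) = -20644*(-44458 + 7344) = -20644*(-37114) = 766181416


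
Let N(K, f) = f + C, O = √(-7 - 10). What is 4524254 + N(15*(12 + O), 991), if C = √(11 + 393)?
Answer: 4525245 + 2*√101 ≈ 4.5253e+6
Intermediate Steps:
C = 2*√101 (C = √404 = 2*√101 ≈ 20.100)
O = I*√17 (O = √(-17) = I*√17 ≈ 4.1231*I)
N(K, f) = f + 2*√101
4524254 + N(15*(12 + O), 991) = 4524254 + (991 + 2*√101) = 4525245 + 2*√101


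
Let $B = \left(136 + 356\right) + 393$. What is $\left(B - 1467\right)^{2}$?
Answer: $338724$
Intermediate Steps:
$B = 885$ ($B = 492 + 393 = 885$)
$\left(B - 1467\right)^{2} = \left(885 - 1467\right)^{2} = \left(-582\right)^{2} = 338724$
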